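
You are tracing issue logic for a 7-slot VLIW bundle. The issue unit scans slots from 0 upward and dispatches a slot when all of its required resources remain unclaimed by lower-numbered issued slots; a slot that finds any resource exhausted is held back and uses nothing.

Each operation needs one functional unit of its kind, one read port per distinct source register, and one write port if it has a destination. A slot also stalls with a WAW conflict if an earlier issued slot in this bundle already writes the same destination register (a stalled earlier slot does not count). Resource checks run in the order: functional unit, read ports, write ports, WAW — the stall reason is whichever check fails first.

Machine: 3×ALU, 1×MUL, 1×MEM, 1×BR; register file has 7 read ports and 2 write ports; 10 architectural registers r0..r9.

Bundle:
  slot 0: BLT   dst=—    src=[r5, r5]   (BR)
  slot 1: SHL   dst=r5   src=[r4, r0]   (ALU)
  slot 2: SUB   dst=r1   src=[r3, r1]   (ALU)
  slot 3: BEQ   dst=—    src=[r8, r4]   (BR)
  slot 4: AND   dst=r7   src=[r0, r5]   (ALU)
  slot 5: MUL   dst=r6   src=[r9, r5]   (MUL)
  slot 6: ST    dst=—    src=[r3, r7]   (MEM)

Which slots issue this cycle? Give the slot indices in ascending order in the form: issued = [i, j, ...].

issued = [0, 1, 2, 6]

#0 BR src=r5,r5 dispatched  <A:3 Mu:1 Ld:1 B:0 rd:6 wr:2>
#1 ALU src=r4,r0 dispatched  <A:2 Mu:1 Ld:1 B:0 rd:4 wr:1>
#2 ALU src=r3,r1 dispatched  <A:1 Mu:1 Ld:1 B:0 rd:2 wr:0>
#3 BR src=r8,r4 held:FU  <A:1 Mu:1 Ld:1 B:0 rd:2 wr:0>
#4 ALU src=r0,r5 held:WR_PORT  <A:1 Mu:1 Ld:1 B:0 rd:2 wr:0>
#5 MUL src=r9,r5 held:WR_PORT  <A:1 Mu:1 Ld:1 B:0 rd:2 wr:0>
#6 MEM src=r3,r7 dispatched  <A:1 Mu:1 Ld:0 B:0 rd:0 wr:0>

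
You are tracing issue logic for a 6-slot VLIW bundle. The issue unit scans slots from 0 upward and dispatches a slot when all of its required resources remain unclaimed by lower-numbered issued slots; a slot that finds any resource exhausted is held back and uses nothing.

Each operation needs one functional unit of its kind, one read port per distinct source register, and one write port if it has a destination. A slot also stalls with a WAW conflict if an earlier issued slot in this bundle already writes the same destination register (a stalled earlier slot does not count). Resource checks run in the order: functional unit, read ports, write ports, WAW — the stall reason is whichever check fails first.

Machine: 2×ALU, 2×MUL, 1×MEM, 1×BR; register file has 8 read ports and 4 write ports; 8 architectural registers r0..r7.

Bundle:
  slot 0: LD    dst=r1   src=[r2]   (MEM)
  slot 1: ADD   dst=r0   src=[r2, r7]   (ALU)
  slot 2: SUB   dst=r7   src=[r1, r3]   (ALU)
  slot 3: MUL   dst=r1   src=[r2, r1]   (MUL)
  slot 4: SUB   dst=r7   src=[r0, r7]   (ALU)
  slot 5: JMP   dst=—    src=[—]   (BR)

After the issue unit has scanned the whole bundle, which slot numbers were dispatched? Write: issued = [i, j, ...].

#0 MEM src=r2 dispatched  <A:2 Mu:2 Ld:0 B:1 rd:7 wr:3>
#1 ALU src=r2,r7 dispatched  <A:1 Mu:2 Ld:0 B:1 rd:5 wr:2>
#2 ALU src=r1,r3 dispatched  <A:0 Mu:2 Ld:0 B:1 rd:3 wr:1>
#3 MUL src=r2,r1 held:WAW  <A:0 Mu:2 Ld:0 B:1 rd:3 wr:1>
#4 ALU src=r0,r7 held:FU  <A:0 Mu:2 Ld:0 B:1 rd:3 wr:1>
#5 BR src=- dispatched  <A:0 Mu:2 Ld:0 B:0 rd:3 wr:1>

issued = [0, 1, 2, 5]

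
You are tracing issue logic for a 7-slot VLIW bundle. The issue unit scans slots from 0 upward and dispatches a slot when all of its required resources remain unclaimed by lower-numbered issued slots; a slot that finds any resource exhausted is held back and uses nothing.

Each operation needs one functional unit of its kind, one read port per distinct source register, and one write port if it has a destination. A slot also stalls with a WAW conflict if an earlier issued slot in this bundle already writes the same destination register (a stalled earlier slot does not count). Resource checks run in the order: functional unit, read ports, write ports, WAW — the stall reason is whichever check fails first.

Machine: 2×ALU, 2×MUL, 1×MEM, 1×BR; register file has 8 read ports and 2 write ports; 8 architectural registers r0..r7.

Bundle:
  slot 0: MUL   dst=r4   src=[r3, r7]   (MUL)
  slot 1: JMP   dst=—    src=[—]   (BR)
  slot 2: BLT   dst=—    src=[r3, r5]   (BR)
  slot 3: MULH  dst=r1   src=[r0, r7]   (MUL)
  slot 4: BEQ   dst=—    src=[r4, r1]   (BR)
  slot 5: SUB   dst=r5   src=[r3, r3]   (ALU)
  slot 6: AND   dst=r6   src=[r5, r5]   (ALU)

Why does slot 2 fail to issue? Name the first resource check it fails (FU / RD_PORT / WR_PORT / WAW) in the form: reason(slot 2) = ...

reason(slot 2) = FU

[0] MUL needs rd=2 wr=1: ok; after: ALU=2 MUL=1 MEM=1 BR=1, R=6, W=1
[1] BR needs rd=0 wr=0: ok; after: ALU=2 MUL=1 MEM=1 BR=0, R=6, W=1
[2] BR needs rd=2 wr=0: FU; after: ALU=2 MUL=1 MEM=1 BR=0, R=6, W=1
[3] MUL needs rd=2 wr=1: ok; after: ALU=2 MUL=0 MEM=1 BR=0, R=4, W=0
[4] BR needs rd=2 wr=0: FU; after: ALU=2 MUL=0 MEM=1 BR=0, R=4, W=0
[5] ALU needs rd=1 wr=1: WR_PORT; after: ALU=2 MUL=0 MEM=1 BR=0, R=4, W=0
[6] ALU needs rd=1 wr=1: WR_PORT; after: ALU=2 MUL=0 MEM=1 BR=0, R=4, W=0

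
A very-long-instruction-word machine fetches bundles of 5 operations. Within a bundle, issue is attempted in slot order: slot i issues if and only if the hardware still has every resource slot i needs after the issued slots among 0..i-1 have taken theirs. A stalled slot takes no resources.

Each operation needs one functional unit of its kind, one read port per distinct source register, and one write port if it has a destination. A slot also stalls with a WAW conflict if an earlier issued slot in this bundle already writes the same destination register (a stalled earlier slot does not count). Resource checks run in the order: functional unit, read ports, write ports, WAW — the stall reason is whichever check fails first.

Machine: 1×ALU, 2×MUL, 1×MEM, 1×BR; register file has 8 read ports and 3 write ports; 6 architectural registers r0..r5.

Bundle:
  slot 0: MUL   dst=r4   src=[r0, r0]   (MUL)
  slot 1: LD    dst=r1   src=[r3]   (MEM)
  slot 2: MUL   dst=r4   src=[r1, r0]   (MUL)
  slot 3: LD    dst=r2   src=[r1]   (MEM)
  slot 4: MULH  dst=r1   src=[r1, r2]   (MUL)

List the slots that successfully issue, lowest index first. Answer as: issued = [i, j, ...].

  0. MUL→r4 ⇒ go  {1A/1Mu/1Ld/1B | 7r 2w}
  1. MEM→r1 ⇒ go  {1A/1Mu/0Ld/1B | 6r 1w}
  2. MUL→r4 ⇒ no(WAW)  {1A/1Mu/0Ld/1B | 6r 1w}
  3. MEM→r2 ⇒ no(FU)  {1A/1Mu/0Ld/1B | 6r 1w}
  4. MUL→r1 ⇒ no(WAW)  {1A/1Mu/0Ld/1B | 6r 1w}

issued = [0, 1]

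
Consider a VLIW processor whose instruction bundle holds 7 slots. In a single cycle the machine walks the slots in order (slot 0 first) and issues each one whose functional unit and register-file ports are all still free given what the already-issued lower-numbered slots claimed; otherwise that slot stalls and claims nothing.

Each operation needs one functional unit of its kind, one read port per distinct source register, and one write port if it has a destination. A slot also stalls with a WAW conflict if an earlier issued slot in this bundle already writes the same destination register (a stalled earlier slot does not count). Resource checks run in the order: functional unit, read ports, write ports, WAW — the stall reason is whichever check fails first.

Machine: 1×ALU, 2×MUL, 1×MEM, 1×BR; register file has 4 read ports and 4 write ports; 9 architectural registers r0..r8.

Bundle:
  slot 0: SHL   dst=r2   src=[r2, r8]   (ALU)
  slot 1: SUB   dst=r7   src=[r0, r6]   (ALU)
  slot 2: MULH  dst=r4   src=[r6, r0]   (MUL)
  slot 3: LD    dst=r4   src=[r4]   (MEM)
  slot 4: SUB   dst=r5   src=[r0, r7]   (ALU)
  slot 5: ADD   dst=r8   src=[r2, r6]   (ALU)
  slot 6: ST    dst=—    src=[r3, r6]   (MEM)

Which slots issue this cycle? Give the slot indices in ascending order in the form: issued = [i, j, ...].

slot 0 (ALU): ISSUE — free A0,Mu2,Ld1,B1 rp2 wp3
slot 1 (ALU): stall FU — free A0,Mu2,Ld1,B1 rp2 wp3
slot 2 (MUL): ISSUE — free A0,Mu1,Ld1,B1 rp0 wp2
slot 3 (MEM): stall RD_PORT — free A0,Mu1,Ld1,B1 rp0 wp2
slot 4 (ALU): stall FU — free A0,Mu1,Ld1,B1 rp0 wp2
slot 5 (ALU): stall FU — free A0,Mu1,Ld1,B1 rp0 wp2
slot 6 (MEM): stall RD_PORT — free A0,Mu1,Ld1,B1 rp0 wp2

issued = [0, 2]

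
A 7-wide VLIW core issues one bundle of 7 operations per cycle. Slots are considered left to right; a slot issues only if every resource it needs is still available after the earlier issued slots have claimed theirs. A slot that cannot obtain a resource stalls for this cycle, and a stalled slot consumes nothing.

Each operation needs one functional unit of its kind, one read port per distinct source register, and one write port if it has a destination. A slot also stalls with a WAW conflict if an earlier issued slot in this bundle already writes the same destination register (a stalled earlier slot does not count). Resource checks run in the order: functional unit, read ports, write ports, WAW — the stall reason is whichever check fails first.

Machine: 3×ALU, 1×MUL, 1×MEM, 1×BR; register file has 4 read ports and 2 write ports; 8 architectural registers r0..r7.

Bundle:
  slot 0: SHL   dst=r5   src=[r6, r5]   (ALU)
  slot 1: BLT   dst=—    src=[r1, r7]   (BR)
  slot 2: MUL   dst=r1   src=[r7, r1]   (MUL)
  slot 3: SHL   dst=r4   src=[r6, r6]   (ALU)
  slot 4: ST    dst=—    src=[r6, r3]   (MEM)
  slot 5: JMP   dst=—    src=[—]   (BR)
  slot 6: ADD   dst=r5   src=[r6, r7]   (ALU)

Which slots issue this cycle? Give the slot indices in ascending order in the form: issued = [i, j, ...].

  0. ALU→r5 ⇒ go  {2A/1Mu/1Ld/1B | 2r 1w}
  1. BR ⇒ go  {2A/1Mu/1Ld/0B | 0r 1w}
  2. MUL→r1 ⇒ no(RD_PORT)  {2A/1Mu/1Ld/0B | 0r 1w}
  3. ALU→r4 ⇒ no(RD_PORT)  {2A/1Mu/1Ld/0B | 0r 1w}
  4. MEM ⇒ no(RD_PORT)  {2A/1Mu/1Ld/0B | 0r 1w}
  5. BR ⇒ no(FU)  {2A/1Mu/1Ld/0B | 0r 1w}
  6. ALU→r5 ⇒ no(RD_PORT)  {2A/1Mu/1Ld/0B | 0r 1w}

issued = [0, 1]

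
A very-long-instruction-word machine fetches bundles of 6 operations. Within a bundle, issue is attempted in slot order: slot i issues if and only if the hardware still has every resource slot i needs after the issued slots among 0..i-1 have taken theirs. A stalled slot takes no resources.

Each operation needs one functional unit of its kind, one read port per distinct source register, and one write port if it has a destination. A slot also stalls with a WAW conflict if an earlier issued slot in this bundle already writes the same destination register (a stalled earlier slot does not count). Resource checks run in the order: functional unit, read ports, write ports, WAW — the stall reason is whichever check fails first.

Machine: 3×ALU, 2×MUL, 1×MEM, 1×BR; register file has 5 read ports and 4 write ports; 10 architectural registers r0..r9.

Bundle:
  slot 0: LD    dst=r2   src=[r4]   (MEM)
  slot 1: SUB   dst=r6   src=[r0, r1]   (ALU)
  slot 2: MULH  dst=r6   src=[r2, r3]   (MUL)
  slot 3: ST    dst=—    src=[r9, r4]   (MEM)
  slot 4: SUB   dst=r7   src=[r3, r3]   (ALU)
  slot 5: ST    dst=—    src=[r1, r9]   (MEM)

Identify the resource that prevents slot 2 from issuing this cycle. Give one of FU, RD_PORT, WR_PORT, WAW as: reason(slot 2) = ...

#0 MEM src=r4 dispatched  <A:3 Mu:2 Ld:0 B:1 rd:4 wr:3>
#1 ALU src=r0,r1 dispatched  <A:2 Mu:2 Ld:0 B:1 rd:2 wr:2>
#2 MUL src=r2,r3 held:WAW  <A:2 Mu:2 Ld:0 B:1 rd:2 wr:2>
#3 MEM src=r9,r4 held:FU  <A:2 Mu:2 Ld:0 B:1 rd:2 wr:2>
#4 ALU src=r3,r3 dispatched  <A:1 Mu:2 Ld:0 B:1 rd:1 wr:1>
#5 MEM src=r1,r9 held:FU  <A:1 Mu:2 Ld:0 B:1 rd:1 wr:1>

reason(slot 2) = WAW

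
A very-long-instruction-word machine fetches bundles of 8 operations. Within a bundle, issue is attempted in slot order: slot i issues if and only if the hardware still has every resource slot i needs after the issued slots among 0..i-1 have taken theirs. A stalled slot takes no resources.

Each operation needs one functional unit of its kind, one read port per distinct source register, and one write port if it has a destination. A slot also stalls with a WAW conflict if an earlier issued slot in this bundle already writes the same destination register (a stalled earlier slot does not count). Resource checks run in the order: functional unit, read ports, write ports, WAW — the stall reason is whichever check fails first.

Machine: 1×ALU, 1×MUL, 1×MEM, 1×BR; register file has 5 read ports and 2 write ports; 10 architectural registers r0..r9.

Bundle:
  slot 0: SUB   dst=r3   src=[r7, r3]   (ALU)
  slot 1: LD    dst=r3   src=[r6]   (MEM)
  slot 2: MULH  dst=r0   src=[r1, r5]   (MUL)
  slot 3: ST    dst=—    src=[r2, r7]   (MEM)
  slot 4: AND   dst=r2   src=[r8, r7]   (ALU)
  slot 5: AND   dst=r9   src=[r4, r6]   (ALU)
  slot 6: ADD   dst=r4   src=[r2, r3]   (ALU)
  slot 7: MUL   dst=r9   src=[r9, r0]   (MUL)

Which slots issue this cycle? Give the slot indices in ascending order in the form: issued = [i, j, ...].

issued = [0, 2]

#0 ALU src=r7,r3 dispatched  <A:0 Mu:1 Ld:1 B:1 rd:3 wr:1>
#1 MEM src=r6 held:WAW  <A:0 Mu:1 Ld:1 B:1 rd:3 wr:1>
#2 MUL src=r1,r5 dispatched  <A:0 Mu:0 Ld:1 B:1 rd:1 wr:0>
#3 MEM src=r2,r7 held:RD_PORT  <A:0 Mu:0 Ld:1 B:1 rd:1 wr:0>
#4 ALU src=r8,r7 held:FU  <A:0 Mu:0 Ld:1 B:1 rd:1 wr:0>
#5 ALU src=r4,r6 held:FU  <A:0 Mu:0 Ld:1 B:1 rd:1 wr:0>
#6 ALU src=r2,r3 held:FU  <A:0 Mu:0 Ld:1 B:1 rd:1 wr:0>
#7 MUL src=r9,r0 held:FU  <A:0 Mu:0 Ld:1 B:1 rd:1 wr:0>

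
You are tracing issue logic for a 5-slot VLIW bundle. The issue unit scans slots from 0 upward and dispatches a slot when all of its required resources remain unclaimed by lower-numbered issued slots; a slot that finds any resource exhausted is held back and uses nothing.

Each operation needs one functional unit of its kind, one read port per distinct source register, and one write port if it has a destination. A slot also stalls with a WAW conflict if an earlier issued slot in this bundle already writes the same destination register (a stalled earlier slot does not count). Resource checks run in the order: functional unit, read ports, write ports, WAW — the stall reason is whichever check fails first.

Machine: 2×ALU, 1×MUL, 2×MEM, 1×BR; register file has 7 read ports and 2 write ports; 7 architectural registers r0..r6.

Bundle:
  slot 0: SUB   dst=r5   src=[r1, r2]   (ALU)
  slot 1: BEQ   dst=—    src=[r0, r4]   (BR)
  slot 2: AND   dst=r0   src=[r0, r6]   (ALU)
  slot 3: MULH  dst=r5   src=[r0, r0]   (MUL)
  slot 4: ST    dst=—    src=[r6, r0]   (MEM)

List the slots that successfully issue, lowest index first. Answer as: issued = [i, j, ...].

(0) want 1×ALU +2rd +1wr — yes → AL1|MU1|ME2|BR1|rd5|wr1
(1) want 1×BR +2rd +0wr — yes → AL1|MU1|ME2|BR0|rd3|wr1
(2) want 1×ALU +2rd +1wr — yes → AL0|MU1|ME2|BR0|rd1|wr0
(3) want 1×MUL +1rd +1wr — WR_PORT → AL0|MU1|ME2|BR0|rd1|wr0
(4) want 1×MEM +2rd +0wr — RD_PORT → AL0|MU1|ME2|BR0|rd1|wr0

issued = [0, 1, 2]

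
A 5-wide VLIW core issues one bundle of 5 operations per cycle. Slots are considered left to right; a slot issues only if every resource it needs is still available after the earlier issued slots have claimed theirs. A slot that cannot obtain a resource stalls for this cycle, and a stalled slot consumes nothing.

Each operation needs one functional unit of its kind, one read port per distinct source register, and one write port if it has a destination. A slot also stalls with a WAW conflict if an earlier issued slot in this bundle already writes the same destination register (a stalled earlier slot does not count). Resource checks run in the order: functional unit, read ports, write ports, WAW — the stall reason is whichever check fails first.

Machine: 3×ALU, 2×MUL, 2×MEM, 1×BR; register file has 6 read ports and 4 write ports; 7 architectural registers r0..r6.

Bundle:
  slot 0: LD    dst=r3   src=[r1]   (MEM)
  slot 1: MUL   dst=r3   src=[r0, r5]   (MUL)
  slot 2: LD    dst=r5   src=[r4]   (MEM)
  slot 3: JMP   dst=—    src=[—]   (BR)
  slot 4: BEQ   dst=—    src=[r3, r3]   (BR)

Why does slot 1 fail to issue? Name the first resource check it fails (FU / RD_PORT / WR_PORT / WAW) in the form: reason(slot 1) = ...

#0 MEM src=r1 dispatched  <A:3 Mu:2 Ld:1 B:1 rd:5 wr:3>
#1 MUL src=r0,r5 held:WAW  <A:3 Mu:2 Ld:1 B:1 rd:5 wr:3>
#2 MEM src=r4 dispatched  <A:3 Mu:2 Ld:0 B:1 rd:4 wr:2>
#3 BR src=- dispatched  <A:3 Mu:2 Ld:0 B:0 rd:4 wr:2>
#4 BR src=r3,r3 held:FU  <A:3 Mu:2 Ld:0 B:0 rd:4 wr:2>

reason(slot 1) = WAW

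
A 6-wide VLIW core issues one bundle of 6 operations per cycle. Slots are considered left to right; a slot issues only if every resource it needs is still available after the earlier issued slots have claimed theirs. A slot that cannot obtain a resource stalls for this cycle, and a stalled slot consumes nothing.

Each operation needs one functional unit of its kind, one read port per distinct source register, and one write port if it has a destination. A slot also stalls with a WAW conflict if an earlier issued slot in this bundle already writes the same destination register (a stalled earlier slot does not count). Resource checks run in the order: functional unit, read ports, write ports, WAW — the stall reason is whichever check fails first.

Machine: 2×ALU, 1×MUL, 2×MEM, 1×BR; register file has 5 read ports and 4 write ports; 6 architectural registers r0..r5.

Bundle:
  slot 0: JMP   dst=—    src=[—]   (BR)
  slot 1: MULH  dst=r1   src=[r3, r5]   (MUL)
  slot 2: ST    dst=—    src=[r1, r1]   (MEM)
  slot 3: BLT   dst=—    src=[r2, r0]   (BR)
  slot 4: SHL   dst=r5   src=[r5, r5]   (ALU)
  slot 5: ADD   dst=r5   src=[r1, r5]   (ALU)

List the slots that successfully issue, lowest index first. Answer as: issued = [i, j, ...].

#0 BR src=- dispatched  <A:2 Mu:1 Ld:2 B:0 rd:5 wr:4>
#1 MUL src=r3,r5 dispatched  <A:2 Mu:0 Ld:2 B:0 rd:3 wr:3>
#2 MEM src=r1,r1 dispatched  <A:2 Mu:0 Ld:1 B:0 rd:2 wr:3>
#3 BR src=r2,r0 held:FU  <A:2 Mu:0 Ld:1 B:0 rd:2 wr:3>
#4 ALU src=r5,r5 dispatched  <A:1 Mu:0 Ld:1 B:0 rd:1 wr:2>
#5 ALU src=r1,r5 held:RD_PORT  <A:1 Mu:0 Ld:1 B:0 rd:1 wr:2>

issued = [0, 1, 2, 4]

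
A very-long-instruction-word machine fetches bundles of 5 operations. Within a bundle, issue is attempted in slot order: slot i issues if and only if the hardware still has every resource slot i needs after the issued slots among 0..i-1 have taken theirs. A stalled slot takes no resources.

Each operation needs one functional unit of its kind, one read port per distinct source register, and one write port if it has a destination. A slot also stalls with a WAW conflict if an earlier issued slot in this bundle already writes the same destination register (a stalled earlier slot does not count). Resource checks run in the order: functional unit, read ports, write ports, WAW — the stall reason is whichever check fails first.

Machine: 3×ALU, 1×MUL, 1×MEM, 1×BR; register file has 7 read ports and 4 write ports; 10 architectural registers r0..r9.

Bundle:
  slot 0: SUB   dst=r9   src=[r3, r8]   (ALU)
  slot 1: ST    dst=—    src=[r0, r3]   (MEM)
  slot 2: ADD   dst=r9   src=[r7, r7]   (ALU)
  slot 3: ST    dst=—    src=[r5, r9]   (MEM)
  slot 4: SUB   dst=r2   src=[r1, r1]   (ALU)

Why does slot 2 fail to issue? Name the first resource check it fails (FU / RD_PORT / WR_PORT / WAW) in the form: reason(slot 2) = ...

[0] ALU needs rd=2 wr=1: ok; after: ALU=2 MUL=1 MEM=1 BR=1, R=5, W=3
[1] MEM needs rd=2 wr=0: ok; after: ALU=2 MUL=1 MEM=0 BR=1, R=3, W=3
[2] ALU needs rd=1 wr=1: WAW; after: ALU=2 MUL=1 MEM=0 BR=1, R=3, W=3
[3] MEM needs rd=2 wr=0: FU; after: ALU=2 MUL=1 MEM=0 BR=1, R=3, W=3
[4] ALU needs rd=1 wr=1: ok; after: ALU=1 MUL=1 MEM=0 BR=1, R=2, W=2

reason(slot 2) = WAW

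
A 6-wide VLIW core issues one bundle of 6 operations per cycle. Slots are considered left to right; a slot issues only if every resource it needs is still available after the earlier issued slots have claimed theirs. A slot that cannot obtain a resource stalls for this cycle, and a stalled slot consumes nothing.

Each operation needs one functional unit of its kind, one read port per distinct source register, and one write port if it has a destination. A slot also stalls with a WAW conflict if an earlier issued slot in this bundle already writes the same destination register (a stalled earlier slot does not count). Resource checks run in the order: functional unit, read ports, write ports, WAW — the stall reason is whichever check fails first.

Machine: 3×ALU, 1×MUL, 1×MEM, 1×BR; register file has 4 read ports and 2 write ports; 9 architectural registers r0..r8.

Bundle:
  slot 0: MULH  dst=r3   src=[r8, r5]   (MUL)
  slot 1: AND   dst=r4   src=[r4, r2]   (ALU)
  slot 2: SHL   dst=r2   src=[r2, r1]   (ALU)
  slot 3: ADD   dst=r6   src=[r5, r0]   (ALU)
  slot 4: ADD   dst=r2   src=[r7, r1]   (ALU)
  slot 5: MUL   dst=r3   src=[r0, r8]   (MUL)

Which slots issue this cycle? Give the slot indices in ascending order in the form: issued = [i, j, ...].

#0 MUL src=r8,r5 dispatched  <A:3 Mu:0 Ld:1 B:1 rd:2 wr:1>
#1 ALU src=r4,r2 dispatched  <A:2 Mu:0 Ld:1 B:1 rd:0 wr:0>
#2 ALU src=r2,r1 held:RD_PORT  <A:2 Mu:0 Ld:1 B:1 rd:0 wr:0>
#3 ALU src=r5,r0 held:RD_PORT  <A:2 Mu:0 Ld:1 B:1 rd:0 wr:0>
#4 ALU src=r7,r1 held:RD_PORT  <A:2 Mu:0 Ld:1 B:1 rd:0 wr:0>
#5 MUL src=r0,r8 held:FU  <A:2 Mu:0 Ld:1 B:1 rd:0 wr:0>

issued = [0, 1]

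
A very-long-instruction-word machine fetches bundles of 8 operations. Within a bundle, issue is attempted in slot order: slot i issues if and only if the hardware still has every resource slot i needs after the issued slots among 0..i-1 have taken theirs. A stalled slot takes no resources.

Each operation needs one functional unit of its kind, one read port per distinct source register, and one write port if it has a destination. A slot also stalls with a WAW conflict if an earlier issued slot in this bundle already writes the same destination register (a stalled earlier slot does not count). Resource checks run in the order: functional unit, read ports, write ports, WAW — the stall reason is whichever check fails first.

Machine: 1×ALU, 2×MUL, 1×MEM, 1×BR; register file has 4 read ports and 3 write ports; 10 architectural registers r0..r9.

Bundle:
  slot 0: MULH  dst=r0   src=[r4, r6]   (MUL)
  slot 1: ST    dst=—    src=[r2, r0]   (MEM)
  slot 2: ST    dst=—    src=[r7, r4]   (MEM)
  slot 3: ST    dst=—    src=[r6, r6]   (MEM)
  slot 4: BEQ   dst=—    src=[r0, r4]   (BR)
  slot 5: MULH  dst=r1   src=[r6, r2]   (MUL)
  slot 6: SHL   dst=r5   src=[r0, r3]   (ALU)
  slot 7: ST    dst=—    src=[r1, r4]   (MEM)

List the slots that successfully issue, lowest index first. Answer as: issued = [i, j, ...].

(0) want 1×MUL +2rd +1wr — yes → AL1|MU1|ME1|BR1|rd2|wr2
(1) want 1×MEM +2rd +0wr — yes → AL1|MU1|ME0|BR1|rd0|wr2
(2) want 1×MEM +2rd +0wr — FU → AL1|MU1|ME0|BR1|rd0|wr2
(3) want 1×MEM +1rd +0wr — FU → AL1|MU1|ME0|BR1|rd0|wr2
(4) want 1×BR +2rd +0wr — RD_PORT → AL1|MU1|ME0|BR1|rd0|wr2
(5) want 1×MUL +2rd +1wr — RD_PORT → AL1|MU1|ME0|BR1|rd0|wr2
(6) want 1×ALU +2rd +1wr — RD_PORT → AL1|MU1|ME0|BR1|rd0|wr2
(7) want 1×MEM +2rd +0wr — FU → AL1|MU1|ME0|BR1|rd0|wr2

issued = [0, 1]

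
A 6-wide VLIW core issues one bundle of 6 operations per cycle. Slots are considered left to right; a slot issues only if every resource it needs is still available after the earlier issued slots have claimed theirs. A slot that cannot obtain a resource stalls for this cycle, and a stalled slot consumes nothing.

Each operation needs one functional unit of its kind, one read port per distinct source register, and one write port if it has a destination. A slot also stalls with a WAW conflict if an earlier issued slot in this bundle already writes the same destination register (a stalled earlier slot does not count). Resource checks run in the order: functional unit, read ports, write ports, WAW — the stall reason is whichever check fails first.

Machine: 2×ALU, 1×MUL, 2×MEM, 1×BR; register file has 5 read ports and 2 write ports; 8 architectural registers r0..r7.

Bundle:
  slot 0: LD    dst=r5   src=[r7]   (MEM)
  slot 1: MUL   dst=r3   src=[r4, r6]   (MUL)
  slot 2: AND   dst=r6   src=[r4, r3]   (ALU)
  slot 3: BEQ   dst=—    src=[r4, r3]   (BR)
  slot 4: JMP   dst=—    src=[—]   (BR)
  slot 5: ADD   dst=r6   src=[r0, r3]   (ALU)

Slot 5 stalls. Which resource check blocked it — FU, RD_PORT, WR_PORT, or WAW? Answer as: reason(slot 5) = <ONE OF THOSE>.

#0 MEM src=r7 dispatched  <A:2 Mu:1 Ld:1 B:1 rd:4 wr:1>
#1 MUL src=r4,r6 dispatched  <A:2 Mu:0 Ld:1 B:1 rd:2 wr:0>
#2 ALU src=r4,r3 held:WR_PORT  <A:2 Mu:0 Ld:1 B:1 rd:2 wr:0>
#3 BR src=r4,r3 dispatched  <A:2 Mu:0 Ld:1 B:0 rd:0 wr:0>
#4 BR src=- held:FU  <A:2 Mu:0 Ld:1 B:0 rd:0 wr:0>
#5 ALU src=r0,r3 held:RD_PORT  <A:2 Mu:0 Ld:1 B:0 rd:0 wr:0>

reason(slot 5) = RD_PORT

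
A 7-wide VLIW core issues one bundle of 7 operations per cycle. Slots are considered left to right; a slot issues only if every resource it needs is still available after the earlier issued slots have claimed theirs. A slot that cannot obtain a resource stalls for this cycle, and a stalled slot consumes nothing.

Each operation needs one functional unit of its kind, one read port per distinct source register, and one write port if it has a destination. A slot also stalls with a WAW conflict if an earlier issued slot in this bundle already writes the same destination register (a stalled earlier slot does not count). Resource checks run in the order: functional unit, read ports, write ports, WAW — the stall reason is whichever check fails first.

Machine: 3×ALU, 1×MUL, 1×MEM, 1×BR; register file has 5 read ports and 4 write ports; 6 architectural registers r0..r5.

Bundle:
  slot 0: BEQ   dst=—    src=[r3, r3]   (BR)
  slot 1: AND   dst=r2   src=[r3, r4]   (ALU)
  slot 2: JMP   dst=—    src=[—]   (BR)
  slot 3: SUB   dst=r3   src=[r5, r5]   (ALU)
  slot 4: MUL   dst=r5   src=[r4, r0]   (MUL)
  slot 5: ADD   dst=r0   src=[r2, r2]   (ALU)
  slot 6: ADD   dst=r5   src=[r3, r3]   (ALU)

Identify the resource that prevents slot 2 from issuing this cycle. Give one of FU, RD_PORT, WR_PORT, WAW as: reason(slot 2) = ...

reason(slot 2) = FU

#0 BR src=r3,r3 dispatched  <A:3 Mu:1 Ld:1 B:0 rd:4 wr:4>
#1 ALU src=r3,r4 dispatched  <A:2 Mu:1 Ld:1 B:0 rd:2 wr:3>
#2 BR src=- held:FU  <A:2 Mu:1 Ld:1 B:0 rd:2 wr:3>
#3 ALU src=r5,r5 dispatched  <A:1 Mu:1 Ld:1 B:0 rd:1 wr:2>
#4 MUL src=r4,r0 held:RD_PORT  <A:1 Mu:1 Ld:1 B:0 rd:1 wr:2>
#5 ALU src=r2,r2 dispatched  <A:0 Mu:1 Ld:1 B:0 rd:0 wr:1>
#6 ALU src=r3,r3 held:FU  <A:0 Mu:1 Ld:1 B:0 rd:0 wr:1>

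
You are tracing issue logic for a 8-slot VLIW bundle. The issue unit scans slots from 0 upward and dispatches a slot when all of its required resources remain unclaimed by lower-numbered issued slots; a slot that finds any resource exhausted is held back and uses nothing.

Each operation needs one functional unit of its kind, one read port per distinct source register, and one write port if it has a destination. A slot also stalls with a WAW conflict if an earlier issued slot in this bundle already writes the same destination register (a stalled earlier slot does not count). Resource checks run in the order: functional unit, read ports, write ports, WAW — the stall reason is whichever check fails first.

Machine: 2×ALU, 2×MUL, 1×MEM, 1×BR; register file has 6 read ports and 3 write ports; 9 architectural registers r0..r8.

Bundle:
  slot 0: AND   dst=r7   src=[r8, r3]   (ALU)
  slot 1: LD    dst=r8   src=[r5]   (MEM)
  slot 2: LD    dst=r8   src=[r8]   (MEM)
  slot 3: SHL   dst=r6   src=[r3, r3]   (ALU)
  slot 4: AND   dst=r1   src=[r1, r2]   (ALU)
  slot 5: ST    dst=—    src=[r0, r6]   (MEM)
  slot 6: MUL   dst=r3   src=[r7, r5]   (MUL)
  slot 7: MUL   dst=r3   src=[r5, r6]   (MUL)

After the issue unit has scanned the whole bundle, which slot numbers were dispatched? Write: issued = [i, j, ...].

[0] ALU needs rd=2 wr=1: ok; after: ALU=1 MUL=2 MEM=1 BR=1, R=4, W=2
[1] MEM needs rd=1 wr=1: ok; after: ALU=1 MUL=2 MEM=0 BR=1, R=3, W=1
[2] MEM needs rd=1 wr=1: FU; after: ALU=1 MUL=2 MEM=0 BR=1, R=3, W=1
[3] ALU needs rd=1 wr=1: ok; after: ALU=0 MUL=2 MEM=0 BR=1, R=2, W=0
[4] ALU needs rd=2 wr=1: FU; after: ALU=0 MUL=2 MEM=0 BR=1, R=2, W=0
[5] MEM needs rd=2 wr=0: FU; after: ALU=0 MUL=2 MEM=0 BR=1, R=2, W=0
[6] MUL needs rd=2 wr=1: WR_PORT; after: ALU=0 MUL=2 MEM=0 BR=1, R=2, W=0
[7] MUL needs rd=2 wr=1: WR_PORT; after: ALU=0 MUL=2 MEM=0 BR=1, R=2, W=0

issued = [0, 1, 3]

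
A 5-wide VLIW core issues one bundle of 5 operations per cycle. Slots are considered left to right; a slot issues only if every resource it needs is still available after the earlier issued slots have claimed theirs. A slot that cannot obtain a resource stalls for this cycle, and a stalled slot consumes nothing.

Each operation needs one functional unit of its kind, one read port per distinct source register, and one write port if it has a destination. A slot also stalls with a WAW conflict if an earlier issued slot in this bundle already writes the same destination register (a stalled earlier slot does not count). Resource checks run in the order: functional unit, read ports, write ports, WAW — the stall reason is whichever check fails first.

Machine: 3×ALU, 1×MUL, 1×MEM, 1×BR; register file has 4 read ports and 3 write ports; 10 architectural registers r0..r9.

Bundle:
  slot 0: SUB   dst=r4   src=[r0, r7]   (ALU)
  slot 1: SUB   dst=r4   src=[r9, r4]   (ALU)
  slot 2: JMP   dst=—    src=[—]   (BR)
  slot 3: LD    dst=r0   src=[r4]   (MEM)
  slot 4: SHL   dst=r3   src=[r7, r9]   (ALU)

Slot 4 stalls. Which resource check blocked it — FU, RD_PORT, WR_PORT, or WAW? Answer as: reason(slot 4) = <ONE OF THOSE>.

(0) want 1×ALU +2rd +1wr — yes → AL2|MU1|ME1|BR1|rd2|wr2
(1) want 1×ALU +2rd +1wr — WAW → AL2|MU1|ME1|BR1|rd2|wr2
(2) want 1×BR +0rd +0wr — yes → AL2|MU1|ME1|BR0|rd2|wr2
(3) want 1×MEM +1rd +1wr — yes → AL2|MU1|ME0|BR0|rd1|wr1
(4) want 1×ALU +2rd +1wr — RD_PORT → AL2|MU1|ME0|BR0|rd1|wr1

reason(slot 4) = RD_PORT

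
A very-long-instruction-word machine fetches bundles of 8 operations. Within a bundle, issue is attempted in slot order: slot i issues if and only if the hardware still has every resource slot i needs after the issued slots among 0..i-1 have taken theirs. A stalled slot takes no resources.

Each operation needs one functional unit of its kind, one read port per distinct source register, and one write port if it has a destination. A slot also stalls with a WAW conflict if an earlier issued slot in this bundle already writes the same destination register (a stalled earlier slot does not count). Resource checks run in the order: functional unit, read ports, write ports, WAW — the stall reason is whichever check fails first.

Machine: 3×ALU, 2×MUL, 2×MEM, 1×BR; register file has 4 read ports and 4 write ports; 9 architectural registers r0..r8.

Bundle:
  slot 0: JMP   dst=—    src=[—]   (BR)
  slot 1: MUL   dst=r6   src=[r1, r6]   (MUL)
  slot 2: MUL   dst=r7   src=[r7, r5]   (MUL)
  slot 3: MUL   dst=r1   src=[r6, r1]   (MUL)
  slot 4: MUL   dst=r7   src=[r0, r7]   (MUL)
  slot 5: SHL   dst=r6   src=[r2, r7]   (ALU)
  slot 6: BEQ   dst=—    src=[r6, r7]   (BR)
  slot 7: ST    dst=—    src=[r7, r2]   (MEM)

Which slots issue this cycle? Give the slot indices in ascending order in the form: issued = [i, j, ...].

issued = [0, 1, 2]

(0) want 1×BR +0rd +0wr — yes → AL3|MU2|ME2|BR0|rd4|wr4
(1) want 1×MUL +2rd +1wr — yes → AL3|MU1|ME2|BR0|rd2|wr3
(2) want 1×MUL +2rd +1wr — yes → AL3|MU0|ME2|BR0|rd0|wr2
(3) want 1×MUL +2rd +1wr — FU → AL3|MU0|ME2|BR0|rd0|wr2
(4) want 1×MUL +2rd +1wr — FU → AL3|MU0|ME2|BR0|rd0|wr2
(5) want 1×ALU +2rd +1wr — RD_PORT → AL3|MU0|ME2|BR0|rd0|wr2
(6) want 1×BR +2rd +0wr — FU → AL3|MU0|ME2|BR0|rd0|wr2
(7) want 1×MEM +2rd +0wr — RD_PORT → AL3|MU0|ME2|BR0|rd0|wr2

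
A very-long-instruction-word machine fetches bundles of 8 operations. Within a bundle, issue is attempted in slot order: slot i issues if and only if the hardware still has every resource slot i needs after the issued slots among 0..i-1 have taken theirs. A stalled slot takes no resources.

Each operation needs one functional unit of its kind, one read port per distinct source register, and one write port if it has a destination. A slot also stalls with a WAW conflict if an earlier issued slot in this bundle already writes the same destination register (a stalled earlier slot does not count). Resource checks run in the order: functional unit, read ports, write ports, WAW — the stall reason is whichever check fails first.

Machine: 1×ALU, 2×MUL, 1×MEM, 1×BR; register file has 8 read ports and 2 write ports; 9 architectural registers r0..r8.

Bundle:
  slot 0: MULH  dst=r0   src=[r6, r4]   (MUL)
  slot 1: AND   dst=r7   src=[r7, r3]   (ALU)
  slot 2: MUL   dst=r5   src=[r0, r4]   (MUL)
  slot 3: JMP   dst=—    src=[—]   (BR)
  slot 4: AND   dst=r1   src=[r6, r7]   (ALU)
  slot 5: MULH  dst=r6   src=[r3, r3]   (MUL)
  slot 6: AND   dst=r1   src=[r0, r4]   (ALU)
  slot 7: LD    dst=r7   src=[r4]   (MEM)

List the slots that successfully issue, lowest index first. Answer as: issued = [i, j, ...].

issued = [0, 1, 3]

[0] MUL needs rd=2 wr=1: ok; after: ALU=1 MUL=1 MEM=1 BR=1, R=6, W=1
[1] ALU needs rd=2 wr=1: ok; after: ALU=0 MUL=1 MEM=1 BR=1, R=4, W=0
[2] MUL needs rd=2 wr=1: WR_PORT; after: ALU=0 MUL=1 MEM=1 BR=1, R=4, W=0
[3] BR needs rd=0 wr=0: ok; after: ALU=0 MUL=1 MEM=1 BR=0, R=4, W=0
[4] ALU needs rd=2 wr=1: FU; after: ALU=0 MUL=1 MEM=1 BR=0, R=4, W=0
[5] MUL needs rd=1 wr=1: WR_PORT; after: ALU=0 MUL=1 MEM=1 BR=0, R=4, W=0
[6] ALU needs rd=2 wr=1: FU; after: ALU=0 MUL=1 MEM=1 BR=0, R=4, W=0
[7] MEM needs rd=1 wr=1: WR_PORT; after: ALU=0 MUL=1 MEM=1 BR=0, R=4, W=0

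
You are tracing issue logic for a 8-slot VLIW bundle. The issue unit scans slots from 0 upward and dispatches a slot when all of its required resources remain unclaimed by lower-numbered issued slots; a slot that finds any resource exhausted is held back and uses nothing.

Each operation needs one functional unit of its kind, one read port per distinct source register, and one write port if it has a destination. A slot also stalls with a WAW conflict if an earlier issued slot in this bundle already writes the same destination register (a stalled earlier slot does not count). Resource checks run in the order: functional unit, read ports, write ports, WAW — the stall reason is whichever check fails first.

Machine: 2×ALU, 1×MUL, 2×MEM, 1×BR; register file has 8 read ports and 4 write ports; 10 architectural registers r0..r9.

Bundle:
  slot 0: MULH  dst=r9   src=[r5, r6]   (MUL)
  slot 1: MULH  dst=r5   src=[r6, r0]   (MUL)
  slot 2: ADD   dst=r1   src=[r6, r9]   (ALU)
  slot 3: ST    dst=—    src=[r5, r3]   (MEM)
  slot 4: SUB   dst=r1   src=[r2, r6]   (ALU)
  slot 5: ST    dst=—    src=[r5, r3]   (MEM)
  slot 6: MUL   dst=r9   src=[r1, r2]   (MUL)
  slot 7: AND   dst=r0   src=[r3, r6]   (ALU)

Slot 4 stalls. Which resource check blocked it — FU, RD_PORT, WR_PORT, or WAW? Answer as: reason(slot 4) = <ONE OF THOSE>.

  0. MUL→r9 ⇒ go  {2A/0Mu/2Ld/1B | 6r 3w}
  1. MUL→r5 ⇒ no(FU)  {2A/0Mu/2Ld/1B | 6r 3w}
  2. ALU→r1 ⇒ go  {1A/0Mu/2Ld/1B | 4r 2w}
  3. MEM ⇒ go  {1A/0Mu/1Ld/1B | 2r 2w}
  4. ALU→r1 ⇒ no(WAW)  {1A/0Mu/1Ld/1B | 2r 2w}
  5. MEM ⇒ go  {1A/0Mu/0Ld/1B | 0r 2w}
  6. MUL→r9 ⇒ no(FU)  {1A/0Mu/0Ld/1B | 0r 2w}
  7. ALU→r0 ⇒ no(RD_PORT)  {1A/0Mu/0Ld/1B | 0r 2w}

reason(slot 4) = WAW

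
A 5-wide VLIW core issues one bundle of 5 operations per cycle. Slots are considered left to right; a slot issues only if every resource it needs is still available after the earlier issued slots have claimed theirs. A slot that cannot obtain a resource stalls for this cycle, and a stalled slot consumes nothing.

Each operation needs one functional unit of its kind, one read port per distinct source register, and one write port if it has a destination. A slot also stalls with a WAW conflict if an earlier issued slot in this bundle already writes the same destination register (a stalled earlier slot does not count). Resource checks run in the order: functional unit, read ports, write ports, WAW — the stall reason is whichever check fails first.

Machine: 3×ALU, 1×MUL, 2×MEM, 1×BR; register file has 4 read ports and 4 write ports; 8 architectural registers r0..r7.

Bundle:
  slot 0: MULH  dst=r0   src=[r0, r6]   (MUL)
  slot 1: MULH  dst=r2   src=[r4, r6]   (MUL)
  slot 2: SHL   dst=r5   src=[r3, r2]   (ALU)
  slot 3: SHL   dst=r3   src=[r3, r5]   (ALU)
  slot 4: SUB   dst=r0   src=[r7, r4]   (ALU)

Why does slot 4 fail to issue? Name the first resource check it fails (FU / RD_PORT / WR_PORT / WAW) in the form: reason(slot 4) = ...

reason(slot 4) = RD_PORT

slot 0 (MUL): ISSUE — free A3,Mu0,Ld2,B1 rp2 wp3
slot 1 (MUL): stall FU — free A3,Mu0,Ld2,B1 rp2 wp3
slot 2 (ALU): ISSUE — free A2,Mu0,Ld2,B1 rp0 wp2
slot 3 (ALU): stall RD_PORT — free A2,Mu0,Ld2,B1 rp0 wp2
slot 4 (ALU): stall RD_PORT — free A2,Mu0,Ld2,B1 rp0 wp2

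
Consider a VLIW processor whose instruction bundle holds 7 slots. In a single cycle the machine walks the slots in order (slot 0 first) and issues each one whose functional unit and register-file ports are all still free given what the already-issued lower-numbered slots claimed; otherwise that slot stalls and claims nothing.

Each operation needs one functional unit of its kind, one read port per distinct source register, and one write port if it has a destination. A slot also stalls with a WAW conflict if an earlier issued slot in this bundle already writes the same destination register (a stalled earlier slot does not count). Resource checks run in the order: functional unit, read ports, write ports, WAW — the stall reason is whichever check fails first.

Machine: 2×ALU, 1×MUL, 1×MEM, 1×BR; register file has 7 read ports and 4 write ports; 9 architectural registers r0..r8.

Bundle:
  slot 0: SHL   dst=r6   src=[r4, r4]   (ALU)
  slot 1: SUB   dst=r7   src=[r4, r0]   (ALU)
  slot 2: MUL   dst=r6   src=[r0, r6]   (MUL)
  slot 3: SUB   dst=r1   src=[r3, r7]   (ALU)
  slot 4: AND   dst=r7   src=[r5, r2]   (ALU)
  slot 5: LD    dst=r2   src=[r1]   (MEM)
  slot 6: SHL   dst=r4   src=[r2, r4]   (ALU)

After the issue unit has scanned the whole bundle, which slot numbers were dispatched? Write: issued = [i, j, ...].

slot 0 (ALU): ISSUE — free A1,Mu1,Ld1,B1 rp6 wp3
slot 1 (ALU): ISSUE — free A0,Mu1,Ld1,B1 rp4 wp2
slot 2 (MUL): stall WAW — free A0,Mu1,Ld1,B1 rp4 wp2
slot 3 (ALU): stall FU — free A0,Mu1,Ld1,B1 rp4 wp2
slot 4 (ALU): stall FU — free A0,Mu1,Ld1,B1 rp4 wp2
slot 5 (MEM): ISSUE — free A0,Mu1,Ld0,B1 rp3 wp1
slot 6 (ALU): stall FU — free A0,Mu1,Ld0,B1 rp3 wp1

issued = [0, 1, 5]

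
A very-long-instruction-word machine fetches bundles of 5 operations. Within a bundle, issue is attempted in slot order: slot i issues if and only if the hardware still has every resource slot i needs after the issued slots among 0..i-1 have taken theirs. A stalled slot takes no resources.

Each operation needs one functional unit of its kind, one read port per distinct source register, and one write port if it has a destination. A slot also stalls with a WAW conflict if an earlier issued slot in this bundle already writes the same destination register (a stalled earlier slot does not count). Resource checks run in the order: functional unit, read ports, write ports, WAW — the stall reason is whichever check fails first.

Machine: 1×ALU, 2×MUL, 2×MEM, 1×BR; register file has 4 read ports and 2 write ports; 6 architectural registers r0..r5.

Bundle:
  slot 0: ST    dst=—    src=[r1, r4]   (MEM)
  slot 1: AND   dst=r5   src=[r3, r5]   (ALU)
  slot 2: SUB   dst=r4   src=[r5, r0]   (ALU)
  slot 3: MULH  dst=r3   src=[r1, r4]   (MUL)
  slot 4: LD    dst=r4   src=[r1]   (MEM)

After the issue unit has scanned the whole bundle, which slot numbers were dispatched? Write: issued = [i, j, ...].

issued = [0, 1]

(0) want 1×MEM +2rd +0wr — yes → AL1|MU2|ME1|BR1|rd2|wr2
(1) want 1×ALU +2rd +1wr — yes → AL0|MU2|ME1|BR1|rd0|wr1
(2) want 1×ALU +2rd +1wr — FU → AL0|MU2|ME1|BR1|rd0|wr1
(3) want 1×MUL +2rd +1wr — RD_PORT → AL0|MU2|ME1|BR1|rd0|wr1
(4) want 1×MEM +1rd +1wr — RD_PORT → AL0|MU2|ME1|BR1|rd0|wr1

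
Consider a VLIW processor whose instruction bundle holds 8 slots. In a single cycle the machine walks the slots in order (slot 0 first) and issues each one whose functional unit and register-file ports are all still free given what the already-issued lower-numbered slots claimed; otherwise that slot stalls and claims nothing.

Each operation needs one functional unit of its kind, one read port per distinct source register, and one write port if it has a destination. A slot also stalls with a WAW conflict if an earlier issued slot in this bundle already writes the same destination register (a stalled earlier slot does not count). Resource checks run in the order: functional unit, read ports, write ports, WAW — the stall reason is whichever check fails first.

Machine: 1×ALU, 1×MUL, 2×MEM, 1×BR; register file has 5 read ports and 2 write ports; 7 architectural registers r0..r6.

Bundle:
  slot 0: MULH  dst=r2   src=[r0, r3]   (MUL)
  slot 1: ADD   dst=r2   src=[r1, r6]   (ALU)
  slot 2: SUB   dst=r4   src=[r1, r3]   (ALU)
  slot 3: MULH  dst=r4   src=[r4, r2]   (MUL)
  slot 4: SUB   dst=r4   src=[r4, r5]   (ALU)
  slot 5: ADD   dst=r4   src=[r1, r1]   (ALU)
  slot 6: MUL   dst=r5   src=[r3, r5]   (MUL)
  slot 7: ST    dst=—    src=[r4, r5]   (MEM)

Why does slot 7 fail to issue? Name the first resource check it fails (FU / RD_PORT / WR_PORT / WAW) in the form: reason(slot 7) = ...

reason(slot 7) = RD_PORT

slot 0 (MUL): ISSUE — free A1,Mu0,Ld2,B1 rp3 wp1
slot 1 (ALU): stall WAW — free A1,Mu0,Ld2,B1 rp3 wp1
slot 2 (ALU): ISSUE — free A0,Mu0,Ld2,B1 rp1 wp0
slot 3 (MUL): stall FU — free A0,Mu0,Ld2,B1 rp1 wp0
slot 4 (ALU): stall FU — free A0,Mu0,Ld2,B1 rp1 wp0
slot 5 (ALU): stall FU — free A0,Mu0,Ld2,B1 rp1 wp0
slot 6 (MUL): stall FU — free A0,Mu0,Ld2,B1 rp1 wp0
slot 7 (MEM): stall RD_PORT — free A0,Mu0,Ld2,B1 rp1 wp0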